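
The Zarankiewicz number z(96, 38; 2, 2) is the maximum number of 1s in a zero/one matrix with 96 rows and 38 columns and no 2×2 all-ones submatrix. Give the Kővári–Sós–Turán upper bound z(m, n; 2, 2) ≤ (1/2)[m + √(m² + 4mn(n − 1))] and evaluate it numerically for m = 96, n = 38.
z(96, 38; 2, 2) ≤ (1/2)[96 + √(96² + 4·96·38·37)] = (1/2)[96 + √549120] = 418.5132

Kővári–Sós–Turán: let r_1, ..., r_96 be the row sums and z = Σ r_i the total number of 1s. Each pair of columns can share at most one row with both entries 1 (else a 2×2 all-ones block appears), so Σ_i C(r_i, 2) ≤ C(38, 2) = 703. By convexity Σ_i C(r_i, 2) ≥ 96·C(z/96, 2) = z(z − 96)/(2·96), giving z² − 96z − 96·38·37 ≤ 0 and hence z ≤ (1/2)[96 + √(9216 + 4·134976)] = (1/2)[96 + √549120] ≈ (1/2)(96 + 741.0263) = 418.5132.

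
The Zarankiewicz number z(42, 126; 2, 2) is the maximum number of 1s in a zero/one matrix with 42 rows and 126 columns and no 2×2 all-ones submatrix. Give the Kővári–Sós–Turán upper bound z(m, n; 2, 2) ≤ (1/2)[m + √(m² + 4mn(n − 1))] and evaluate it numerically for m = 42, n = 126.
z(42, 126; 2, 2) ≤ (1/2)[42 + √(42² + 4·42·126·125)] = (1/2)[42 + √2647764] = 834.5976

Kővári–Sós–Turán: let r_1, ..., r_42 be the row sums and z = Σ r_i the total number of 1s. Each pair of columns can share at most one row with both entries 1 (else a 2×2 all-ones block appears), so Σ_i C(r_i, 2) ≤ C(126, 2) = 7875. By convexity Σ_i C(r_i, 2) ≥ 42·C(z/42, 2) = z(z − 42)/(2·42), giving z² − 42z − 42·126·125 ≤ 0 and hence z ≤ (1/2)[42 + √(1764 + 4·661500)] = (1/2)[42 + √2647764] ≈ (1/2)(42 + 1627.1951) = 834.5976.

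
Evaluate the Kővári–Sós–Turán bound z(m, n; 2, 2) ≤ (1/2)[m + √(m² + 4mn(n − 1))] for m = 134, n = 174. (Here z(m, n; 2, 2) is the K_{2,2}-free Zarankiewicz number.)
z(134, 174; 2, 2) ≤ (1/2)[134 + √(134² + 4·134·174·173)] = (1/2)[134 + √16152628] = 2076.5166

Kővári–Sós–Turán: let r_1, ..., r_134 be the row sums and z = Σ r_i the total number of 1s. Each pair of columns can share at most one row with both entries 1 (else a 2×2 all-ones block appears), so Σ_i C(r_i, 2) ≤ C(174, 2) = 15051. By convexity Σ_i C(r_i, 2) ≥ 134·C(z/134, 2) = z(z − 134)/(2·134), giving z² − 134z − 134·174·173 ≤ 0 and hence z ≤ (1/2)[134 + √(17956 + 4·4033668)] = (1/2)[134 + √16152628] ≈ (1/2)(134 + 4019.0332) = 2076.5166.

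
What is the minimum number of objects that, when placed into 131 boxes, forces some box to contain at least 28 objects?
n = (28 − 1)·131 + 1 = 3538

By the generalised pigeonhole principle, to guarantee some box contains ≥ r objects we need more than (r − 1) · k objects total. Threshold: n = (r − 1) · k + 1. With r = 28 and k = 131: n = 27 · 131 + 1 = 3537 + 1 = 3538. For n = 3537 = 27 · 131, we can put exactly 27 objects in every box, avoiding 28 in any single one — so 3538 is tight.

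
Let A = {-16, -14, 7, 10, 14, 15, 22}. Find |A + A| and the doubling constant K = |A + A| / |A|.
K = |A + A| / |A| = 27/7

Enumerate A + A = {a + b : a, b ∈ A}. With |A| = 7, there are |A|^2 = 49 ordered sum pairs; collecting distinct values, A + A = {-32, -30, -28, -9, -7, -6, -4, -2, -1, 0, 1, 6, 8, 14, 17, 20, 21, 22, 24, 25, 28, 29, 30, 32, 36, 37, 44}, so |A + A| = 27. Thus K = 27/7. For comparison, the minimum possible |A + A| over all 7-element sets is 2·7 − 1 = 13 (so min K = 13/7), attained only by arithmetic progressions.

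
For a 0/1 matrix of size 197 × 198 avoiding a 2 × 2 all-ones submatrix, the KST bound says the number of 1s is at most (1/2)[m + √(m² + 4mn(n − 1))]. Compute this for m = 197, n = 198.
z(197, 198; 2, 2) ≤ (1/2)[197 + √(197² + 4·197·198·197)] = (1/2)[197 + √30775537] = 2872.2852

Kővári–Sós–Turán: let r_1, ..., r_197 be the row sums and z = Σ r_i the total number of 1s. Each pair of columns can share at most one row with both entries 1 (else a 2×2 all-ones block appears), so Σ_i C(r_i, 2) ≤ C(198, 2) = 19503. By convexity Σ_i C(r_i, 2) ≥ 197·C(z/197, 2) = z(z − 197)/(2·197), giving z² − 197z − 197·198·197 ≤ 0 and hence z ≤ (1/2)[197 + √(38809 + 4·7684182)] = (1/2)[197 + √30775537] ≈ (1/2)(197 + 5547.5704) = 2872.2852.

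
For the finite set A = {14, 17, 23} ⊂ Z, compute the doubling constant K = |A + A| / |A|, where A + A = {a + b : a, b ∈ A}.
K = |A + A| / |A| = 6/3 = 2

Enumerate A + A = {a + b : a, b ∈ A}. With |A| = 3, there are |A|^2 = 9 ordered sum pairs; collecting distinct values, A + A = {28, 31, 34, 37, 40, 46}, so |A + A| = 6. Thus K = 6/3 = 2. For comparison, the minimum possible |A + A| over all 3-element sets is 2·3 − 1 = 5 (so min K = 5/3), attained only by arithmetic progressions.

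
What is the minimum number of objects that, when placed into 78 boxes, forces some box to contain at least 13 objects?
n = (13 − 1)·78 + 1 = 937

By the generalised pigeonhole principle, to guarantee some box contains ≥ r objects we need more than (r − 1) · k objects total. Threshold: n = (r − 1) · k + 1. With r = 13 and k = 78: n = 12 · 78 + 1 = 936 + 1 = 937. For n = 936 = 12 · 78, we can put exactly 12 objects in every box, avoiding 13 in any single one — so 937 is tight.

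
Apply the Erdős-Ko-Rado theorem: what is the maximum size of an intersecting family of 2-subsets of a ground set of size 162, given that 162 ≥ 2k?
max |F| = C(161, 1) = 161

The Erdős-Ko-Rado theorem states: for n ≥ 2k, an intersecting family of k-subsets of an n-element set has size at most C(n − 1, k − 1), with equality for 'star' families {A ⊆ [n] : |A| = k, i ∈ A} (fix an element i). For n = 162, k = 2: C(161, 1) = 161.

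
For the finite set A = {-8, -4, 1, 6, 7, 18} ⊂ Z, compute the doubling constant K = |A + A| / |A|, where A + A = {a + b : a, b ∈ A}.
K = |A + A| / |A| = 19/6

Enumerate A + A = {a + b : a, b ∈ A}. With |A| = 6, there are |A|^2 = 36 ordered sum pairs; collecting distinct values, A + A = {-16, -12, -8, -7, -3, -2, -1, 2, 3, 7, 8, 10, 12, 13, 14, 19, 24, 25, 36}, so |A + A| = 19. Thus K = 19/6. For comparison, the minimum possible |A + A| over all 6-element sets is 2·6 − 1 = 11 (so min K = 11/6), attained only by arithmetic progressions.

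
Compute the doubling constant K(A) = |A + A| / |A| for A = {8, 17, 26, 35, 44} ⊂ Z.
K = |A + A| / |A| = 9/5

Enumerate A + A = {a + b : a, b ∈ A}. With |A| = 5, there are |A|^2 = 25 ordered sum pairs; collecting distinct values, A + A = {16, 25, 34, 43, 52, 61, 70, 79, 88}, so |A + A| = 9. Thus K = 9/5. Here |A + A| = 2|A| − 1 = 9, the minimum possible — so K = 9/5 is minimal, which holds iff A is an arithmetic progression.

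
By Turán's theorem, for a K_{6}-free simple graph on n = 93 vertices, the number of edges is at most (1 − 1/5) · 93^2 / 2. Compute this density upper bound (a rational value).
Turán density bound = (4/5) · 93^2/2 = 17298/5 ≈ 3459.6

Turán's theorem: ex(n, K_{r+1}) is achieved by the complete r-partite Turán graph T(n, r) with parts as balanced as possible, and is at most (1 − 1/r) · n^2/2. For r = 5, n = 93: the density bound is (4/5) · 8649/2 = 17298/5 ≈ 3459.6. The integer-valued extremum is e(T(93, 5)) = 3459, which is strictly less than the density bound 17298/5 since 5 ∤ 93 (the parts of T(93, 5) cannot all be equal).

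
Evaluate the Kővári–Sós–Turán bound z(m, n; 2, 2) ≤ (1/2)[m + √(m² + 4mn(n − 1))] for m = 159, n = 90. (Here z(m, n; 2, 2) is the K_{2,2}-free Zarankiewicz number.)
z(159, 90; 2, 2) ≤ (1/2)[159 + √(159² + 4·159·90·89)] = (1/2)[159 + √5119641] = 1210.8312

Kővári–Sós–Turán: let r_1, ..., r_159 be the row sums and z = Σ r_i the total number of 1s. Each pair of columns can share at most one row with both entries 1 (else a 2×2 all-ones block appears), so Σ_i C(r_i, 2) ≤ C(90, 2) = 4005. By convexity Σ_i C(r_i, 2) ≥ 159·C(z/159, 2) = z(z − 159)/(2·159), giving z² − 159z − 159·90·89 ≤ 0 and hence z ≤ (1/2)[159 + √(25281 + 4·1273590)] = (1/2)[159 + √5119641] ≈ (1/2)(159 + 2262.6624) = 1210.8312.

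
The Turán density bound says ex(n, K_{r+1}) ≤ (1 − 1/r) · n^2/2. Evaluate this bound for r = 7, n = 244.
Turán density bound = (6/7) · 244^2/2 = 178608/7 ≈ 25515.4286

Turán's theorem: ex(n, K_{r+1}) is achieved by the complete r-partite Turán graph T(n, r) with parts as balanced as possible, and is at most (1 − 1/r) · n^2/2. For r = 7, n = 244: the density bound is (6/7) · 59536/2 = 178608/7 ≈ 25515.4286. The integer-valued extremum is e(T(244, 7)) = 25515, which is strictly less than the density bound 178608/7 since 7 ∤ 244 (the parts of T(244, 7) cannot all be equal).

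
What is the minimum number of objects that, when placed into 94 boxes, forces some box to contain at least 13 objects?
n = (13 − 1)·94 + 1 = 1129

By the generalised pigeonhole principle, to guarantee some box contains ≥ r objects we need more than (r − 1) · k objects total. Threshold: n = (r − 1) · k + 1. With r = 13 and k = 94: n = 12 · 94 + 1 = 1128 + 1 = 1129. For n = 1128 = 12 · 94, we can put exactly 12 objects in every box, avoiding 13 in any single one — so 1129 is tight.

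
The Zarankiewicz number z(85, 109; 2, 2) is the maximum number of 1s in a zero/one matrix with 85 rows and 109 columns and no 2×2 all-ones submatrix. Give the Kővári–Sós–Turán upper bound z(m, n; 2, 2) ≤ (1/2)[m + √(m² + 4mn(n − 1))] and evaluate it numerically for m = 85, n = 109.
z(85, 109; 2, 2) ≤ (1/2)[85 + √(85² + 4·85·109·108)] = (1/2)[85 + √4009705] = 1043.7124

Kővári–Sós–Turán: let r_1, ..., r_85 be the row sums and z = Σ r_i the total number of 1s. Each pair of columns can share at most one row with both entries 1 (else a 2×2 all-ones block appears), so Σ_i C(r_i, 2) ≤ C(109, 2) = 5886. By convexity Σ_i C(r_i, 2) ≥ 85·C(z/85, 2) = z(z − 85)/(2·85), giving z² − 85z − 85·109·108 ≤ 0 and hence z ≤ (1/2)[85 + √(7225 + 4·1000620)] = (1/2)[85 + √4009705] ≈ (1/2)(85 + 2002.4248) = 1043.7124.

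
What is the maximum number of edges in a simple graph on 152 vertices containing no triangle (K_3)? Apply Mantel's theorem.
ex(152, K_3) = ⌊152^2/4⌋ = 5776

Mantel (1907): a triangle-free graph on n vertices has at most ⌊n^2/4⌋ edges, with equality for the complete bipartite graph K_{⌊n/2⌋, ⌈n/2⌉}. For n = 152: ⌊152^2/4⌋ = ⌊23104/4⌋ = 5776. The extremal graph is K_{76, 76}, which has 76·76 = 5776 edges.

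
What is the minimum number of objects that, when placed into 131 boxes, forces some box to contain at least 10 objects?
n = (10 − 1)·131 + 1 = 1180

By the generalised pigeonhole principle, to guarantee some box contains ≥ r objects we need more than (r − 1) · k objects total. Threshold: n = (r − 1) · k + 1. With r = 10 and k = 131: n = 9 · 131 + 1 = 1179 + 1 = 1180. For n = 1179 = 9 · 131, we can put exactly 9 objects in every box, avoiding 10 in any single one — so 1180 is tight.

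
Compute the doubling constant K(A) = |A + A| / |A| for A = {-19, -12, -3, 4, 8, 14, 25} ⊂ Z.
K = |A + A| / |A| = 26/7

Enumerate A + A = {a + b : a, b ∈ A}. With |A| = 7, there are |A|^2 = 49 ordered sum pairs; collecting distinct values, A + A = {-38, -31, -24, -22, -15, -11, -8, -6, -5, -4, 1, 2, 5, 6, 8, 11, 12, 13, 16, 18, 22, 28, 29, 33, 39, 50}, so |A + A| = 26. Thus K = 26/7. For comparison, the minimum possible |A + A| over all 7-element sets is 2·7 − 1 = 13 (so min K = 13/7), attained only by arithmetic progressions.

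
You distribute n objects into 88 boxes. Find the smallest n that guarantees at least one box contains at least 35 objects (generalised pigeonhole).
n = (35 − 1)·88 + 1 = 2993

By the generalised pigeonhole principle, to guarantee some box contains ≥ r objects we need more than (r − 1) · k objects total. Threshold: n = (r − 1) · k + 1. With r = 35 and k = 88: n = 34 · 88 + 1 = 2992 + 1 = 2993. For n = 2992 = 34 · 88, we can put exactly 34 objects in every box, avoiding 35 in any single one — so 2993 is tight.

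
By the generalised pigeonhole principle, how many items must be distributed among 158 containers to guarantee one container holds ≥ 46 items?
n = (46 − 1)·158 + 1 = 7111

By the generalised pigeonhole principle, to guarantee some box contains ≥ r objects we need more than (r − 1) · k objects total. Threshold: n = (r − 1) · k + 1. With r = 46 and k = 158: n = 45 · 158 + 1 = 7110 + 1 = 7111. For n = 7110 = 45 · 158, we can put exactly 45 objects in every box, avoiding 46 in any single one — so 7111 is tight.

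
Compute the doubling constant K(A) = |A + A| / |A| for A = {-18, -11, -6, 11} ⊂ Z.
K = |A + A| / |A| = 10/4 = 5/2

Enumerate A + A = {a + b : a, b ∈ A}. With |A| = 4, there are |A|^2 = 16 ordered sum pairs; collecting distinct values, A + A = {-36, -29, -24, -22, -17, -12, -7, 0, 5, 22}, so |A + A| = 10. Thus K = 10/4 = 5/2. For comparison, the minimum possible |A + A| over all 4-element sets is 2·4 − 1 = 7 (so min K = 7/4), attained only by arithmetic progressions.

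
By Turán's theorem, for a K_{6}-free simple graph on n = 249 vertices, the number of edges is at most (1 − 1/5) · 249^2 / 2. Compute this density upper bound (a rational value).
Turán density bound = (4/5) · 249^2/2 = 124002/5 ≈ 24800.4

Turán's theorem: ex(n, K_{r+1}) is achieved by the complete r-partite Turán graph T(n, r) with parts as balanced as possible, and is at most (1 − 1/r) · n^2/2. For r = 5, n = 249: the density bound is (4/5) · 62001/2 = 124002/5 ≈ 24800.4. The integer-valued extremum is e(T(249, 5)) = 24800, which is strictly less than the density bound 124002/5 since 5 ∤ 249 (the parts of T(249, 5) cannot all be equal).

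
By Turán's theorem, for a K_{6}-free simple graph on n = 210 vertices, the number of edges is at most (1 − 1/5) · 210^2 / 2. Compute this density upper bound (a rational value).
Turán density bound = (4/5) · 210^2/2 = 17640

Turán's theorem: ex(n, K_{r+1}) is achieved by the complete r-partite Turán graph T(n, r) with parts as balanced as possible, and is at most (1 − 1/r) · n^2/2. For r = 5, n = 210: the density bound is (4/5) · 44100/2 = 17640. Since 5 ∣ 210, the Turán graph T(210, 5) has parts of equal size 42, and its edge count e(T(210, 5)) = 17640 attains the density bound exactly.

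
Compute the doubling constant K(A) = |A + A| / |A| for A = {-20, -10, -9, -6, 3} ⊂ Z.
K = |A + A| / |A| = 15/5 = 3

Enumerate A + A = {a + b : a, b ∈ A}. With |A| = 5, there are |A|^2 = 25 ordered sum pairs; collecting distinct values, A + A = {-40, -30, -29, -26, -20, -19, -18, -17, -16, -15, -12, -7, -6, -3, 6}, so |A + A| = 15. Thus K = 15/5 = 3. For comparison, the minimum possible |A + A| over all 5-element sets is 2·5 − 1 = 9 (so min K = 9/5), attained only by arithmetic progressions.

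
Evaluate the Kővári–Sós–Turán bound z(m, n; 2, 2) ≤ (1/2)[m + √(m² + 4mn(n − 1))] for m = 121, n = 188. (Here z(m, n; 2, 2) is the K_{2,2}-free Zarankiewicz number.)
z(121, 188; 2, 2) ≤ (1/2)[121 + √(121² + 4·121·188·187)] = (1/2)[121 + √17030145] = 2123.8798

Kővári–Sós–Turán: let r_1, ..., r_121 be the row sums and z = Σ r_i the total number of 1s. Each pair of columns can share at most one row with both entries 1 (else a 2×2 all-ones block appears), so Σ_i C(r_i, 2) ≤ C(188, 2) = 17578. By convexity Σ_i C(r_i, 2) ≥ 121·C(z/121, 2) = z(z − 121)/(2·121), giving z² − 121z − 121·188·187 ≤ 0 and hence z ≤ (1/2)[121 + √(14641 + 4·4253876)] = (1/2)[121 + √17030145] ≈ (1/2)(121 + 4126.7596) = 2123.8798.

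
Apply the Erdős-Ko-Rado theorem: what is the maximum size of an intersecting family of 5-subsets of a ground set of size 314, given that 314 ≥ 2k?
max |F| = C(313, 4) = 392292290

Erdős-Ko-Rado (1961): when n ≥ 2k, max |F| = C(n−1, k−1). The bound is attained by the star {A : i ∈ A} for any fixed i ∈ [n]. Here C(314−1, 5−1) = C(313, 4) = 392292290.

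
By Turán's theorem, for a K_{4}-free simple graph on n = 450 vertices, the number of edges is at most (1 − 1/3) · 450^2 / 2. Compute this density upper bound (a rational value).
Turán density bound = (2/3) · 450^2/2 = 67500

Turán's theorem: ex(n, K_{r+1}) is achieved by the complete r-partite Turán graph T(n, r) with parts as balanced as possible, and is at most (1 − 1/r) · n^2/2. For r = 3, n = 450: the density bound is (2/3) · 202500/2 = 67500. Since 3 ∣ 450, the Turán graph T(450, 3) has parts of equal size 150, and its edge count e(T(450, 3)) = 67500 attains the density bound exactly.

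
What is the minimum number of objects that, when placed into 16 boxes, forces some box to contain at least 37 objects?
n = (37 − 1)·16 + 1 = 577

By the generalised pigeonhole principle, to guarantee some box contains ≥ r objects we need more than (r − 1) · k objects total. Threshold: n = (r − 1) · k + 1. With r = 37 and k = 16: n = 36 · 16 + 1 = 576 + 1 = 577. For n = 576 = 36 · 16, we can put exactly 36 objects in every box, avoiding 37 in any single one — so 577 is tight.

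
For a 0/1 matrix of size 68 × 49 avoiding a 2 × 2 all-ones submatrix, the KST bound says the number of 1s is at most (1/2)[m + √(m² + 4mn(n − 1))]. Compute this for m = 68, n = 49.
z(68, 49; 2, 2) ≤ (1/2)[68 + √(68² + 4·68·49·48)] = (1/2)[68 + √644368] = 435.3627

Kővári–Sós–Turán: let r_1, ..., r_68 be the row sums and z = Σ r_i the total number of 1s. Each pair of columns can share at most one row with both entries 1 (else a 2×2 all-ones block appears), so Σ_i C(r_i, 2) ≤ C(49, 2) = 1176. By convexity Σ_i C(r_i, 2) ≥ 68·C(z/68, 2) = z(z − 68)/(2·68), giving z² − 68z − 68·49·48 ≤ 0 and hence z ≤ (1/2)[68 + √(4624 + 4·159936)] = (1/2)[68 + √644368] ≈ (1/2)(68 + 802.7254) = 435.3627.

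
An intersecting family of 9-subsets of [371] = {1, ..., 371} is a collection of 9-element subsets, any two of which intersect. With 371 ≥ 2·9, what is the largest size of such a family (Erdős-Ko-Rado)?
max |F| = C(370, 8) = 8072413652816370

The Erdős-Ko-Rado theorem states: for n ≥ 2k, an intersecting family of k-subsets of an n-element set has size at most C(n − 1, k − 1), with equality for 'star' families {A ⊆ [n] : |A| = k, i ∈ A} (fix an element i). For n = 371, k = 9: C(370, 8) = 8072413652816370.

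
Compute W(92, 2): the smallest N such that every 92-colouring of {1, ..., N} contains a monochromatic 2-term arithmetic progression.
W(92, 2) = 92 + 1 = 93

A 2-term AP is any pair of integers, so a monochromatic 2-AP exists iff some colour is used at least twice. With 92 colours, the colouring i ↦ i on {1, ..., 92} uses each colour once, avoiding any monochromatic pair, so W(92, 2) > 92. For {1, ..., 93}, pigeonhole forces two integers of the same colour, which form a monochromatic 2-AP. Hence W(92, 2) = 93.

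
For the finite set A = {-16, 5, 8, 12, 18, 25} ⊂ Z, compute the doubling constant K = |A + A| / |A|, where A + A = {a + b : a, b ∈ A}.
K = |A + A| / |A| = 20/6 = 10/3

Enumerate A + A = {a + b : a, b ∈ A}. With |A| = 6, there are |A|^2 = 36 ordered sum pairs; collecting distinct values, A + A = {-32, -11, -8, -4, 2, 9, 10, 13, 16, 17, 20, 23, 24, 26, 30, 33, 36, 37, 43, 50}, so |A + A| = 20. Thus K = 20/6 = 10/3. For comparison, the minimum possible |A + A| over all 6-element sets is 2·6 − 1 = 11 (so min K = 11/6), attained only by arithmetic progressions.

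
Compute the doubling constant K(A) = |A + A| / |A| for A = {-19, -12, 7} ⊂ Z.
K = |A + A| / |A| = 6/3 = 2

Enumerate A + A = {a + b : a, b ∈ A}. With |A| = 3, there are |A|^2 = 9 ordered sum pairs; collecting distinct values, A + A = {-38, -31, -24, -12, -5, 14}, so |A + A| = 6. Thus K = 6/3 = 2. For comparison, the minimum possible |A + A| over all 3-element sets is 2·3 − 1 = 5 (so min K = 5/3), attained only by arithmetic progressions.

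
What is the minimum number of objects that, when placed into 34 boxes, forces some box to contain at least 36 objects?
n = (36 − 1)·34 + 1 = 1191

By the generalised pigeonhole principle, to guarantee some box contains ≥ r objects we need more than (r − 1) · k objects total. Threshold: n = (r − 1) · k + 1. With r = 36 and k = 34: n = 35 · 34 + 1 = 1190 + 1 = 1191. For n = 1190 = 35 · 34, we can put exactly 35 objects in every box, avoiding 36 in any single one — so 1191 is tight.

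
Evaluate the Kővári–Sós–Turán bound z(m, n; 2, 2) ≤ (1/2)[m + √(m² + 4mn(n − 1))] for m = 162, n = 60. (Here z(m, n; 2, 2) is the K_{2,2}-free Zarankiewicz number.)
z(162, 60; 2, 2) ≤ (1/2)[162 + √(162² + 4·162·60·59)] = (1/2)[162 + √2320164] = 842.6042

Kővári–Sós–Turán: let r_1, ..., r_162 be the row sums and z = Σ r_i the total number of 1s. Each pair of columns can share at most one row with both entries 1 (else a 2×2 all-ones block appears), so Σ_i C(r_i, 2) ≤ C(60, 2) = 1770. By convexity Σ_i C(r_i, 2) ≥ 162·C(z/162, 2) = z(z − 162)/(2·162), giving z² − 162z − 162·60·59 ≤ 0 and hence z ≤ (1/2)[162 + √(26244 + 4·573480)] = (1/2)[162 + √2320164] ≈ (1/2)(162 + 1523.2085) = 842.6042.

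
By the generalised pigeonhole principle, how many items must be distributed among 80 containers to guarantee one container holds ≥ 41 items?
n = (41 − 1)·80 + 1 = 3201

By the generalised pigeonhole principle, to guarantee some box contains ≥ r objects we need more than (r − 1) · k objects total. Threshold: n = (r − 1) · k + 1. With r = 41 and k = 80: n = 40 · 80 + 1 = 3200 + 1 = 3201. For n = 3200 = 40 · 80, we can put exactly 40 objects in every box, avoiding 41 in any single one — so 3201 is tight.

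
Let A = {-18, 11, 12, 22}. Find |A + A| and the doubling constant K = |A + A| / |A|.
K = |A + A| / |A| = 10/4 = 5/2

Enumerate A + A = {a + b : a, b ∈ A}. With |A| = 4, there are |A|^2 = 16 ordered sum pairs; collecting distinct values, A + A = {-36, -7, -6, 4, 22, 23, 24, 33, 34, 44}, so |A + A| = 10. Thus K = 10/4 = 5/2. For comparison, the minimum possible |A + A| over all 4-element sets is 2·4 − 1 = 7 (so min K = 7/4), attained only by arithmetic progressions.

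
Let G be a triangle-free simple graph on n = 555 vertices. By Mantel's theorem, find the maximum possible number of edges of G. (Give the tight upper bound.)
ex(555, K_3) = ⌊555^2/4⌋ = 77006

Mantel (1907): a triangle-free graph on n vertices has at most ⌊n^2/4⌋ edges, with equality for the complete bipartite graph K_{⌊n/2⌋, ⌈n/2⌉}. For n = 555: ⌊555^2/4⌋ = ⌊308025/4⌋ = 77006. The extremal graph is K_{277, 278}, which has 277·278 = 77006 edges.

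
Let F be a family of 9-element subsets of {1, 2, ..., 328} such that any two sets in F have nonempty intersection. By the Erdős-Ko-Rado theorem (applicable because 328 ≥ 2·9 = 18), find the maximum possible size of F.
max |F| = C(327, 8) = 2974312561170600

The Erdős-Ko-Rado theorem states: for n ≥ 2k, an intersecting family of k-subsets of an n-element set has size at most C(n − 1, k − 1), with equality for 'star' families {A ⊆ [n] : |A| = k, i ∈ A} (fix an element i). For n = 328, k = 9: C(327, 8) = 2974312561170600.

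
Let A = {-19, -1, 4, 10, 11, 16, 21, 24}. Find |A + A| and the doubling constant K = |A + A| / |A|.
K = |A + A| / |A| = 32/8 = 4

Enumerate A + A = {a + b : a, b ∈ A}. With |A| = 8, there are |A|^2 = 64 ordered sum pairs; collecting distinct values, A + A = {-38, -20, -15, -9, -8, -3, -2, 2, 3, 5, 8, 9, 10, 14, 15, 20, 21, 22, 23, 25, 26, 27, 28, 31, 32, 34, 35, 37, 40, 42, 45, 48}, so |A + A| = 32. Thus K = 32/8 = 4. For comparison, the minimum possible |A + A| over all 8-element sets is 2·8 − 1 = 15 (so min K = 15/8), attained only by arithmetic progressions.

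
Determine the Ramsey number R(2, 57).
R(2, 57) = 57

R(2, k) = k for all k ≥ 2: in a 2-colouring of K_k, either some edge is red (a red K_2) or all edges are blue (a blue K_k). And K_{56} coloured all-blue has no blue K_57, so R(2, 57) > 56. Hence R(2, 57) = 57.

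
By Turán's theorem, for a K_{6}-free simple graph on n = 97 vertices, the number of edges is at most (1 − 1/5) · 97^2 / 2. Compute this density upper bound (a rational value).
Turán density bound = (4/5) · 97^2/2 = 18818/5 ≈ 3763.6

Turán's theorem: ex(n, K_{r+1}) is achieved by the complete r-partite Turán graph T(n, r) with parts as balanced as possible, and is at most (1 − 1/r) · n^2/2. For r = 5, n = 97: the density bound is (4/5) · 9409/2 = 18818/5 ≈ 3763.6. The integer-valued extremum is e(T(97, 5)) = 3763, which is strictly less than the density bound 18818/5 since 5 ∤ 97 (the parts of T(97, 5) cannot all be equal).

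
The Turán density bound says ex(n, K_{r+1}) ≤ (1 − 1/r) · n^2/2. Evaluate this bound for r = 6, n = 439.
Turán density bound = (5/6) · 439^2/2 = 963605/12 ≈ 80300.4167

Turán's theorem: ex(n, K_{r+1}) is achieved by the complete r-partite Turán graph T(n, r) with parts as balanced as possible, and is at most (1 − 1/r) · n^2/2. For r = 6, n = 439: the density bound is (5/6) · 192721/2 = 963605/12 ≈ 80300.4167. The integer-valued extremum is e(T(439, 6)) = 80300, which is strictly less than the density bound 963605/12 since 6 ∤ 439 (the parts of T(439, 6) cannot all be equal).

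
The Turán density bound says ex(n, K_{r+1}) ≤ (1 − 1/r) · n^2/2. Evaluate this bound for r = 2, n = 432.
Turán density bound = (1/2) · 432^2/2 = 46656

Turán's theorem: ex(n, K_{r+1}) is achieved by the complete r-partite Turán graph T(n, r) with parts as balanced as possible, and is at most (1 − 1/r) · n^2/2. For r = 2, n = 432: the density bound is (1/2) · 186624/2 = 46656. Since 2 ∣ 432, the Turán graph T(432, 2) has parts of equal size 216, and its edge count e(T(432, 2)) = 46656 attains the density bound exactly.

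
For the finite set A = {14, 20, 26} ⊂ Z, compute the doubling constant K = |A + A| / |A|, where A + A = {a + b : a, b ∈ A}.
K = |A + A| / |A| = 5/3

Enumerate A + A = {a + b : a, b ∈ A}. With |A| = 3, there are |A|^2 = 9 ordered sum pairs; collecting distinct values, A + A = {28, 34, 40, 46, 52}, so |A + A| = 5. Thus K = 5/3. Here |A + A| = 2|A| − 1 = 5, the minimum possible — so K = 5/3 is minimal, which holds iff A is an arithmetic progression.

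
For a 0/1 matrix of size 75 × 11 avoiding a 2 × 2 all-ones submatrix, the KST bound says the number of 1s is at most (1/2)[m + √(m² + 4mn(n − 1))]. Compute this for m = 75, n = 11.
z(75, 11; 2, 2) ≤ (1/2)[75 + √(75² + 4·75·11·10)] = (1/2)[75 + √38625] = 135.7662

Kővári–Sós–Turán: let r_1, ..., r_75 be the row sums and z = Σ r_i the total number of 1s. Each pair of columns can share at most one row with both entries 1 (else a 2×2 all-ones block appears), so Σ_i C(r_i, 2) ≤ C(11, 2) = 55. By convexity Σ_i C(r_i, 2) ≥ 75·C(z/75, 2) = z(z − 75)/(2·75), giving z² − 75z − 75·11·10 ≤ 0 and hence z ≤ (1/2)[75 + √(5625 + 4·8250)] = (1/2)[75 + √38625] ≈ (1/2)(75 + 196.5324) = 135.7662.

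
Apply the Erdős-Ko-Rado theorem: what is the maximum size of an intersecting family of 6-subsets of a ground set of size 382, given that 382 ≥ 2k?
max |F| = C(381, 5) = 65162792331

Erdős-Ko-Rado (1961): when n ≥ 2k, max |F| = C(n−1, k−1). The bound is attained by the star {A : i ∈ A} for any fixed i ∈ [n]. Here C(382−1, 6−1) = C(381, 5) = 65162792331.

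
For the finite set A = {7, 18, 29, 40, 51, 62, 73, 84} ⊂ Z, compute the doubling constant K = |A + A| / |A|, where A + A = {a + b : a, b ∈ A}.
K = |A + A| / |A| = 15/8

Enumerate A + A = {a + b : a, b ∈ A}. With |A| = 8, there are |A|^2 = 64 ordered sum pairs; collecting distinct values, A + A = {14, 25, 36, 47, 58, 69, 80, 91, 102, 113, 124, 135, 146, 157, 168}, so |A + A| = 15. Thus K = 15/8. Here |A + A| = 2|A| − 1 = 15, the minimum possible — so K = 15/8 is minimal, which holds iff A is an arithmetic progression.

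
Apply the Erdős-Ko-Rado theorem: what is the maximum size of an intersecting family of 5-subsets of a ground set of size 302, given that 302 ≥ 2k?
max |F| = C(301, 4) = 335246275

The Erdős-Ko-Rado theorem states: for n ≥ 2k, an intersecting family of k-subsets of an n-element set has size at most C(n − 1, k − 1), with equality for 'star' families {A ⊆ [n] : |A| = k, i ∈ A} (fix an element i). For n = 302, k = 5: C(301, 4) = 335246275.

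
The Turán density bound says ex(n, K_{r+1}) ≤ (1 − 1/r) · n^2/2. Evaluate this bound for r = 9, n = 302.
Turán density bound = (8/9) · 302^2/2 = 364816/9 ≈ 40535.1111

Turán's theorem: ex(n, K_{r+1}) is achieved by the complete r-partite Turán graph T(n, r) with parts as balanced as possible, and is at most (1 − 1/r) · n^2/2. For r = 9, n = 302: the density bound is (8/9) · 91204/2 = 364816/9 ≈ 40535.1111. The integer-valued extremum is e(T(302, 9)) = 40534, which is strictly less than the density bound 364816/9 since 9 ∤ 302 (the parts of T(302, 9) cannot all be equal).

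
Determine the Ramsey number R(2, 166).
R(2, 166) = 166

R(2, k) = k for all k ≥ 2: in a 2-colouring of K_k, either some edge is red (a red K_2) or all edges are blue (a blue K_k). And K_{165} coloured all-blue has no blue K_166, so R(2, 166) > 165. Hence R(2, 166) = 166.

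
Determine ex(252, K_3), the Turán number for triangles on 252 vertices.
ex(252, K_3) = ⌊252^2/4⌋ = 15876

Mantel (1907): a triangle-free graph on n vertices has at most ⌊n^2/4⌋ edges, with equality for the complete bipartite graph K_{⌊n/2⌋, ⌈n/2⌉}. For n = 252: ⌊252^2/4⌋ = ⌊63504/4⌋ = 15876. The extremal graph is K_{126, 126}, which has 126·126 = 15876 edges.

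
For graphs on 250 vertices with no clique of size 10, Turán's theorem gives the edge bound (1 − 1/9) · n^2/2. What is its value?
Turán density bound = (8/9) · 250^2/2 = 250000/9 ≈ 27777.7778

Turán's theorem: ex(n, K_{r+1}) is achieved by the complete r-partite Turán graph T(n, r) with parts as balanced as possible, and is at most (1 − 1/r) · n^2/2. For r = 9, n = 250: the density bound is (8/9) · 62500/2 = 250000/9 ≈ 27777.7778. The integer-valued extremum is e(T(250, 9)) = 27777, which is strictly less than the density bound 250000/9 since 9 ∤ 250 (the parts of T(250, 9) cannot all be equal).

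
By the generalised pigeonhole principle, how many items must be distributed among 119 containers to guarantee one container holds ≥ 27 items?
n = (27 − 1)·119 + 1 = 3095

By the generalised pigeonhole principle, to guarantee some box contains ≥ r objects we need more than (r − 1) · k objects total. Threshold: n = (r − 1) · k + 1. With r = 27 and k = 119: n = 26 · 119 + 1 = 3094 + 1 = 3095. For n = 3094 = 26 · 119, we can put exactly 26 objects in every box, avoiding 27 in any single one — so 3095 is tight.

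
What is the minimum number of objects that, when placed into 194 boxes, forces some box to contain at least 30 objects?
n = (30 − 1)·194 + 1 = 5627

By the generalised pigeonhole principle, to guarantee some box contains ≥ r objects we need more than (r − 1) · k objects total. Threshold: n = (r − 1) · k + 1. With r = 30 and k = 194: n = 29 · 194 + 1 = 5626 + 1 = 5627. For n = 5626 = 29 · 194, we can put exactly 29 objects in every box, avoiding 30 in any single one — so 5627 is tight.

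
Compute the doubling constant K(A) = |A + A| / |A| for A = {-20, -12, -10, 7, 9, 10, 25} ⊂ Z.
K = |A + A| / |A| = 27/7

Enumerate A + A = {a + b : a, b ∈ A}. With |A| = 7, there are |A|^2 = 49 ordered sum pairs; collecting distinct values, A + A = {-40, -32, -30, -24, -22, -20, -13, -11, -10, -5, -3, -2, -1, 0, 5, 13, 14, 15, 16, 17, 18, 19, 20, 32, 34, 35, 50}, so |A + A| = 27. Thus K = 27/7. For comparison, the minimum possible |A + A| over all 7-element sets is 2·7 − 1 = 13 (so min K = 13/7), attained only by arithmetic progressions.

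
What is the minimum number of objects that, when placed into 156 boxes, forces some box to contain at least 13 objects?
n = (13 − 1)·156 + 1 = 1873

By the generalised pigeonhole principle, to guarantee some box contains ≥ r objects we need more than (r − 1) · k objects total. Threshold: n = (r − 1) · k + 1. With r = 13 and k = 156: n = 12 · 156 + 1 = 1872 + 1 = 1873. For n = 1872 = 12 · 156, we can put exactly 12 objects in every box, avoiding 13 in any single one — so 1873 is tight.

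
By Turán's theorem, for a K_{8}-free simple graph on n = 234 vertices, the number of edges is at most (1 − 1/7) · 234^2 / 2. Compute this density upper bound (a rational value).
Turán density bound = (6/7) · 234^2/2 = 164268/7 ≈ 23466.8571

Turán's theorem: ex(n, K_{r+1}) is achieved by the complete r-partite Turán graph T(n, r) with parts as balanced as possible, and is at most (1 − 1/r) · n^2/2. For r = 7, n = 234: the density bound is (6/7) · 54756/2 = 164268/7 ≈ 23466.8571. The integer-valued extremum is e(T(234, 7)) = 23466, which is strictly less than the density bound 164268/7 since 7 ∤ 234 (the parts of T(234, 7) cannot all be equal).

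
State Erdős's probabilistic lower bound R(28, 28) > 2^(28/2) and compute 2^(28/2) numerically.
2^(28/2) = 16384; so R(28, 28) > 16384

Colour each edge of K_n uniformly at random with red/blue. The expected number of monochromatic K_28 is C(n, 28) · 2 · 2^(−C(28,2)). If C(n, 28) · 2^(1 − C(28,2)) < 1, then with positive probability no monochromatic K_28 exists, so R(28, 28) > n. The standard estimate C(n, 28) ≤ n^28/28! shows this inequality holds whenever n ≤ 2^(28/2) (since 28! · 2^(C(28,2) − 1) > 2^(28^2/2) ≥ n^28). Hence R(28, 28) > 2^(28/2) = 16384.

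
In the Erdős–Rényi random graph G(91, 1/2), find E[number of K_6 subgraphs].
E[# K_6] = C(91, 6) · (1/2)^C(6, 2) = 666563898 / 2^15 = 333281949/16384 ≈ 20341.915833

For each 6-subset S of vertices (there are C(91, 6) = 666563898 such S), let X_S = 1 if S induces a K_6 (all C(6, 2) = 15 edges present). Then P(X_S = 1) = (1/2)^15 = 1/32768. By linearity of expectation, E[# K_6] = C(91, 6) · (1/2)^15 = 666563898 / 32768 = 333281949/16384 ≈ 20341.915833.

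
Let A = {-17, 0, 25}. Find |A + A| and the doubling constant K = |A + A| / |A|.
K = |A + A| / |A| = 6/3 = 2

Enumerate A + A = {a + b : a, b ∈ A}. With |A| = 3, there are |A|^2 = 9 ordered sum pairs; collecting distinct values, A + A = {-34, -17, 0, 8, 25, 50}, so |A + A| = 6. Thus K = 6/3 = 2. For comparison, the minimum possible |A + A| over all 3-element sets is 2·3 − 1 = 5 (so min K = 5/3), attained only by arithmetic progressions.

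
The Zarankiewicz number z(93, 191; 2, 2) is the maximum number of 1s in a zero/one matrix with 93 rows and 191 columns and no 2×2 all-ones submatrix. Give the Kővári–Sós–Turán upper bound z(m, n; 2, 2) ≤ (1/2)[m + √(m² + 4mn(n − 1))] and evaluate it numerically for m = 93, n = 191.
z(93, 191; 2, 2) ≤ (1/2)[93 + √(93² + 4·93·191·190)] = (1/2)[93 + √13508529] = 1884.1975

Kővári–Sós–Turán: let r_1, ..., r_93 be the row sums and z = Σ r_i the total number of 1s. Each pair of columns can share at most one row with both entries 1 (else a 2×2 all-ones block appears), so Σ_i C(r_i, 2) ≤ C(191, 2) = 18145. By convexity Σ_i C(r_i, 2) ≥ 93·C(z/93, 2) = z(z − 93)/(2·93), giving z² − 93z − 93·191·190 ≤ 0 and hence z ≤ (1/2)[93 + √(8649 + 4·3374970)] = (1/2)[93 + √13508529] ≈ (1/2)(93 + 3675.3951) = 1884.1975.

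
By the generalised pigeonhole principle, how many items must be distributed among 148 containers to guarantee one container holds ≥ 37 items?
n = (37 − 1)·148 + 1 = 5329

By the generalised pigeonhole principle, to guarantee some box contains ≥ r objects we need more than (r − 1) · k objects total. Threshold: n = (r − 1) · k + 1. With r = 37 and k = 148: n = 36 · 148 + 1 = 5328 + 1 = 5329. For n = 5328 = 36 · 148, we can put exactly 36 objects in every box, avoiding 37 in any single one — so 5329 is tight.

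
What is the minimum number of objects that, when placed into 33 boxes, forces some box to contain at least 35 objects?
n = (35 − 1)·33 + 1 = 1123

By the generalised pigeonhole principle, to guarantee some box contains ≥ r objects we need more than (r − 1) · k objects total. Threshold: n = (r − 1) · k + 1. With r = 35 and k = 33: n = 34 · 33 + 1 = 1122 + 1 = 1123. For n = 1122 = 34 · 33, we can put exactly 34 objects in every box, avoiding 35 in any single one — so 1123 is tight.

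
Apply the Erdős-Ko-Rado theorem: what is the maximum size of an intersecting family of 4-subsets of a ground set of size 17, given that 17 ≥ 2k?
max |F| = C(16, 3) = 560

The Erdős-Ko-Rado theorem states: for n ≥ 2k, an intersecting family of k-subsets of an n-element set has size at most C(n − 1, k − 1), with equality for 'star' families {A ⊆ [n] : |A| = k, i ∈ A} (fix an element i). For n = 17, k = 4: C(16, 3) = 560.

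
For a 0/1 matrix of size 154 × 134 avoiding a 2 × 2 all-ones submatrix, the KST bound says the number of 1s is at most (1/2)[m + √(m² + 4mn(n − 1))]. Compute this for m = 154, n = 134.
z(154, 134; 2, 2) ≤ (1/2)[154 + √(154² + 4·154·134·133)] = (1/2)[154 + √11002068] = 1735.4683

Kővári–Sós–Turán: let r_1, ..., r_154 be the row sums and z = Σ r_i the total number of 1s. Each pair of columns can share at most one row with both entries 1 (else a 2×2 all-ones block appears), so Σ_i C(r_i, 2) ≤ C(134, 2) = 8911. By convexity Σ_i C(r_i, 2) ≥ 154·C(z/154, 2) = z(z − 154)/(2·154), giving z² − 154z − 154·134·133 ≤ 0 and hence z ≤ (1/2)[154 + √(23716 + 4·2744588)] = (1/2)[154 + √11002068] ≈ (1/2)(154 + 3316.9365) = 1735.4683.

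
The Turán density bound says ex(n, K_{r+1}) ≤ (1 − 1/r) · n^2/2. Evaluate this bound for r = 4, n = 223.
Turán density bound = (3/4) · 223^2/2 = 149187/8 ≈ 18648.375

Turán's theorem: ex(n, K_{r+1}) is achieved by the complete r-partite Turán graph T(n, r) with parts as balanced as possible, and is at most (1 − 1/r) · n^2/2. For r = 4, n = 223: the density bound is (3/4) · 49729/2 = 149187/8 ≈ 18648.375. The integer-valued extremum is e(T(223, 4)) = 18648, which is strictly less than the density bound 149187/8 since 4 ∤ 223 (the parts of T(223, 4) cannot all be equal).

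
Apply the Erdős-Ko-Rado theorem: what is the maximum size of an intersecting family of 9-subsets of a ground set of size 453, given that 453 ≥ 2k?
max |F| = C(452, 8) = 40600718090136600

The Erdős-Ko-Rado theorem states: for n ≥ 2k, an intersecting family of k-subsets of an n-element set has size at most C(n − 1, k − 1), with equality for 'star' families {A ⊆ [n] : |A| = k, i ∈ A} (fix an element i). For n = 453, k = 9: C(452, 8) = 40600718090136600.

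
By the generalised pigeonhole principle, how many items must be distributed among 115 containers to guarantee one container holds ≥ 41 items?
n = (41 − 1)·115 + 1 = 4601

By the generalised pigeonhole principle, to guarantee some box contains ≥ r objects we need more than (r − 1) · k objects total. Threshold: n = (r − 1) · k + 1. With r = 41 and k = 115: n = 40 · 115 + 1 = 4600 + 1 = 4601. For n = 4600 = 40 · 115, we can put exactly 40 objects in every box, avoiding 41 in any single one — so 4601 is tight.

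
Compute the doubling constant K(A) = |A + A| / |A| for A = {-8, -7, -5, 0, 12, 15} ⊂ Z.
K = |A + A| / |A| = 20/6 = 10/3

Enumerate A + A = {a + b : a, b ∈ A}. With |A| = 6, there are |A|^2 = 36 ordered sum pairs; collecting distinct values, A + A = {-16, -15, -14, -13, -12, -10, -8, -7, -5, 0, 4, 5, 7, 8, 10, 12, 15, 24, 27, 30}, so |A + A| = 20. Thus K = 20/6 = 10/3. For comparison, the minimum possible |A + A| over all 6-element sets is 2·6 − 1 = 11 (so min K = 11/6), attained only by arithmetic progressions.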